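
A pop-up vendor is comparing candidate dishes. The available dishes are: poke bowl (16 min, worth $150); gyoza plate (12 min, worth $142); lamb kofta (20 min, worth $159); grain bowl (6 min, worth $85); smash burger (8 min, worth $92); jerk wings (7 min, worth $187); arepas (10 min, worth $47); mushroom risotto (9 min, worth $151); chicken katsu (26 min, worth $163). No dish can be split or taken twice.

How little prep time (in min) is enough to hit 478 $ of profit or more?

Need the lightest bundle worth ≥ 478.
gyoza plate + jerk wings + mushroom risotto reaches 480 using 28 min.
Any bundle with less than 28 min falls short of 478.

28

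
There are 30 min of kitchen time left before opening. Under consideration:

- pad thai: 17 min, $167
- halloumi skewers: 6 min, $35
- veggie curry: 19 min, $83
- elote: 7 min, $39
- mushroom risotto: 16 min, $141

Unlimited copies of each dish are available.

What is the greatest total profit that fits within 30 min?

Filling by ratio: pad thai + 2×halloumi skewers for 237, with 1 min left unused.
The 6 min tied up in halloumi skewers is better spent on elote — total rises to 241 (30 min).

241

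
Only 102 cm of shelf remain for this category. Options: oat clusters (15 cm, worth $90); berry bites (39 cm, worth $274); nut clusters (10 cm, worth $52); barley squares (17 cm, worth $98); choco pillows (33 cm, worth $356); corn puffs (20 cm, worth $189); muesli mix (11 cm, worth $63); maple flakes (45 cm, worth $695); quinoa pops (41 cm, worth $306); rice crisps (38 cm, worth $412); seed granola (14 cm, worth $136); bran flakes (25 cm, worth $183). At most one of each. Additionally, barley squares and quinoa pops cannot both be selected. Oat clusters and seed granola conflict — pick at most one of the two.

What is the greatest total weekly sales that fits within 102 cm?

Maple flakes + rice crisps + seed granola uses 97 of the 102 cm and totals 1243.

1243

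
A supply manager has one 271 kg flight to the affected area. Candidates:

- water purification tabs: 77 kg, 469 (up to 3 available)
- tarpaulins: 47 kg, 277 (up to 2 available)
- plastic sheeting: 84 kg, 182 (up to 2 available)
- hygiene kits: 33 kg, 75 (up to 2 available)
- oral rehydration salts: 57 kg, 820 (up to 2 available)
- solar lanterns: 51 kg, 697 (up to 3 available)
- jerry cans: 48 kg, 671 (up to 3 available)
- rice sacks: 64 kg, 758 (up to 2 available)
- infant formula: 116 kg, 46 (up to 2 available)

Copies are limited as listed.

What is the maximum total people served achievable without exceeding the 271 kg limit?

3731

By people served per kg: oral rehydration salts 14.39, jerry cans 13.98, solar lanterns 13.67 lead.
The ratio heuristic lands on 2×oral rehydration salts + 3×jerry cans (3653) but leaves 13 kg idle.
The 144 kg tied up in 3×jerry cans is better spent on 3×solar lanterns — total rises to 3731 (267 kg).
Every other selection either busts 271 kg or exceeds an availability limit or fails to beat 3731.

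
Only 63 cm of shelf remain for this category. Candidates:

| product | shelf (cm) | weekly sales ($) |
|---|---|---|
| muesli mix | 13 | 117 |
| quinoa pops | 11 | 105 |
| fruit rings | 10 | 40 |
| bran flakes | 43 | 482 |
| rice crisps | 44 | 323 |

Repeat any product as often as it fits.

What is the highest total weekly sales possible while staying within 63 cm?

599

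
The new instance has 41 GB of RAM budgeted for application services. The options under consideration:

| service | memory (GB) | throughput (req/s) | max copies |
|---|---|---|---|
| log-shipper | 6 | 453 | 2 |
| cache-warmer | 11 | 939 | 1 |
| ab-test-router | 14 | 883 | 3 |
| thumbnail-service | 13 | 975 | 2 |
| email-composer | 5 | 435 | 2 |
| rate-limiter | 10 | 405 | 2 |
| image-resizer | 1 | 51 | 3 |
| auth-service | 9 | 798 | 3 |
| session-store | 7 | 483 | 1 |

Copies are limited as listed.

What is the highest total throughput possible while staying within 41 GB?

3507

A density-first pass picks 2×email-composer + 3×image-resizer + 3×auth-service — 3417 at 40 GB.
The 10 GB tied up in image-resizer and auth-service is better spent on cache-warmer — total rises to 3507 (41 GB).
That's the maximum — no swap from here does better than 3507.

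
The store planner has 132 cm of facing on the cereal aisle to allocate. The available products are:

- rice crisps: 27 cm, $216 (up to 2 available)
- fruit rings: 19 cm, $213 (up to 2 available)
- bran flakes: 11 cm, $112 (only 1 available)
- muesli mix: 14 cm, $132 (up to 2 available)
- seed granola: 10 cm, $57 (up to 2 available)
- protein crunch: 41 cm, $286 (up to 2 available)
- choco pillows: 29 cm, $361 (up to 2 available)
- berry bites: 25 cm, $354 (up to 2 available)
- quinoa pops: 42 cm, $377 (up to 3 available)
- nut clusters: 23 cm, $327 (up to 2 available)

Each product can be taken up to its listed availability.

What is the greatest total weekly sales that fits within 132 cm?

Greedy by ratio would take choco pillows + 2×berry bites + 2×nut clusters: 125 cm used, total 1723.
Dropping nut clusters frees 23 cm; slotting in choco pillows (29 cm) lifts the total to 1757 at 131 cm.
Nothing else within 132 cm beats 1757.

1757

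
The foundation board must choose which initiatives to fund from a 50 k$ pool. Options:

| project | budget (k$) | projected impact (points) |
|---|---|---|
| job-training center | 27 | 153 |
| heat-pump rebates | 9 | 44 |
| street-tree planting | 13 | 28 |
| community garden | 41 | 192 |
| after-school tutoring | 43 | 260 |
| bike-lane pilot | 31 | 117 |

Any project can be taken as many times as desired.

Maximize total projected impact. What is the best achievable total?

260

After-school tutoring uses 43 of the 50 k$ and totals 260.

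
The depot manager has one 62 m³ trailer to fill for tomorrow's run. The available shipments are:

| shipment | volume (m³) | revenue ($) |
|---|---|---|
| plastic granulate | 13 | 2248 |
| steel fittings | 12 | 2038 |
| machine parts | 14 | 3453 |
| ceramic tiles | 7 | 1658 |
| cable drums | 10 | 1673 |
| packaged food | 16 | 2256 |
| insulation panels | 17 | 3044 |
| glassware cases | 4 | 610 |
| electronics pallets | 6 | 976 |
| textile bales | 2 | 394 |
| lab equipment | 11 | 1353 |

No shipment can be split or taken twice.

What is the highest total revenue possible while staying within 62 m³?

12260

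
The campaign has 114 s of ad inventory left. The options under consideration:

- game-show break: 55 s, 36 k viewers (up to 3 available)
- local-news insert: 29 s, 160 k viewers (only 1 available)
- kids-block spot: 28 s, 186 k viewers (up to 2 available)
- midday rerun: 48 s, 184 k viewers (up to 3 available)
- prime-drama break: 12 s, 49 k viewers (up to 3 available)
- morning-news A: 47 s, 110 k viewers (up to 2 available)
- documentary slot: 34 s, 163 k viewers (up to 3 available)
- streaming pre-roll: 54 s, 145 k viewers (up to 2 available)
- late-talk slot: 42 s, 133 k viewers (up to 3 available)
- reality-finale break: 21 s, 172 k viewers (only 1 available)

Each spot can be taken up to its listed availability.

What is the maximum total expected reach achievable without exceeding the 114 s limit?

707

Taking the top-ratio spots first gives local-news insert + 2×kids-block spot + reality-finale break for 704 (106 s).
Dropping local-news insert frees 29 s; slotting in documentary slot (34 s) lifts the total to 707 at 111 s.
That's the maximum — no swap from here does better than 707.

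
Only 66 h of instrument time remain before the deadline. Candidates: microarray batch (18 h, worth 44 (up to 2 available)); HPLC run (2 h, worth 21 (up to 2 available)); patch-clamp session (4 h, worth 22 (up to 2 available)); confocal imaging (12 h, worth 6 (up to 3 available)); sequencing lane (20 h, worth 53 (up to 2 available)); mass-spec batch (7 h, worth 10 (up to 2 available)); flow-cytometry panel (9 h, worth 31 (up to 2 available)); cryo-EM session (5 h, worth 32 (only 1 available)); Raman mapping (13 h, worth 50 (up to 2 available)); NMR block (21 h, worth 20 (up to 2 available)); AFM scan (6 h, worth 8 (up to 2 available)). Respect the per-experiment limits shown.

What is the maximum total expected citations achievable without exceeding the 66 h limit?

280

Best packing: 2×HPLC run + 2×patch-clamp session + 2×flow-cytometry panel + cryo-EM session + 2×Raman mapping — 61 h, 280 total.
That's the maximum — no swap from here does better than 280.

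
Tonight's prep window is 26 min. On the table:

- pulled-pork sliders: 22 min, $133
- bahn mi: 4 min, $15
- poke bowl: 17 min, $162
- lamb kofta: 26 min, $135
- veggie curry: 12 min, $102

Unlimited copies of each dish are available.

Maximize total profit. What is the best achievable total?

204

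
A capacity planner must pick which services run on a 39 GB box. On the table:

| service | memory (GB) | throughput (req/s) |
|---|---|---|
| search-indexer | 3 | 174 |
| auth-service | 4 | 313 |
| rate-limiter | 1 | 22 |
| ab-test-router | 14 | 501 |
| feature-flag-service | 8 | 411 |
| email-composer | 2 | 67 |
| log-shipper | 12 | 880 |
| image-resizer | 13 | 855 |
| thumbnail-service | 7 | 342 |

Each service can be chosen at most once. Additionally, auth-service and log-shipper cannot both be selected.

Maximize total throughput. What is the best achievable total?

2409

Density check — auth-service 78.25, log-shipper 73.33, image-resizer 65.77 are the best per GB.
Search-indexer + rate-limiter + feature-flag-service + email-composer + log-shipper + image-resizer uses 39 of the 39 GB and totals 2409.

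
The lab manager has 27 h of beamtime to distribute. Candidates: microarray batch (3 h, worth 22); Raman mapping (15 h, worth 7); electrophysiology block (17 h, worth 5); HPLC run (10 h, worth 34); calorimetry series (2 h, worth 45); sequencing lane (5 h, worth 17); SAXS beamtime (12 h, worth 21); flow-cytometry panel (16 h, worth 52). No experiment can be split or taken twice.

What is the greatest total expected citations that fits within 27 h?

Ranking by ratio (expected citations/h): calorimetry series 22.50, microarray batch 7.33, HPLC run 3.40.
Filling by ratio: microarray batch + HPLC run + calorimetry series + sequencing lane for 118, with 7 h left unused.
The 10 h tied up in HPLC run is better spent on flow-cytometry panel — total rises to 136 (26 h).
Runner-up microarray batch + HPLC run + calorimetry series + SAXS beamtime tops out at 122.

136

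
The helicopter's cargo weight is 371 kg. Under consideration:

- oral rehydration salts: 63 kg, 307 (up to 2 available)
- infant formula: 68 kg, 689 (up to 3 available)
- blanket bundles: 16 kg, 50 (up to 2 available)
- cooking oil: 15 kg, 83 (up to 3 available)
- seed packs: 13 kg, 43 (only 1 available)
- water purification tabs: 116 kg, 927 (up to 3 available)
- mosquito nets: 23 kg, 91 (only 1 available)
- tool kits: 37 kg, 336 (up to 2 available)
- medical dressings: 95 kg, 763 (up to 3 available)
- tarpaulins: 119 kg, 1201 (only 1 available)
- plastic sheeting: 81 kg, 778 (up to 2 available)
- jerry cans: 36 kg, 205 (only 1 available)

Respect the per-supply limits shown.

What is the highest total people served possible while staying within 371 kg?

3623

Taking the top-ratio supplies first gives 3×infant formula + tool kits + tarpaulins for 3604 (360 kg).
Replace tool kits and tarpaulins with 2×plastic sheeting: the trade gains 19 net, giving 3623 at 366 kg.
That's the maximum — no swap from here does better than 3623.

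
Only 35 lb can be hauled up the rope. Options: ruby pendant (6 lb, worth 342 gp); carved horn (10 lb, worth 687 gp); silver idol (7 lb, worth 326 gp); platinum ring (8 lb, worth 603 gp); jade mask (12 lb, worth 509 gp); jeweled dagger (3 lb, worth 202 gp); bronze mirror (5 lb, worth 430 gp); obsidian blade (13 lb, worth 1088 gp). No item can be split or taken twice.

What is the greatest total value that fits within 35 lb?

2665

Best packing: ruby pendant + platinum ring + jeweled dagger + bronze mirror + obsidian blade — 35 lb, 2665 total.
Next best is carved horn + platinum ring + jeweled dagger + obsidian blade at 2580 (34 lb) — short by 85.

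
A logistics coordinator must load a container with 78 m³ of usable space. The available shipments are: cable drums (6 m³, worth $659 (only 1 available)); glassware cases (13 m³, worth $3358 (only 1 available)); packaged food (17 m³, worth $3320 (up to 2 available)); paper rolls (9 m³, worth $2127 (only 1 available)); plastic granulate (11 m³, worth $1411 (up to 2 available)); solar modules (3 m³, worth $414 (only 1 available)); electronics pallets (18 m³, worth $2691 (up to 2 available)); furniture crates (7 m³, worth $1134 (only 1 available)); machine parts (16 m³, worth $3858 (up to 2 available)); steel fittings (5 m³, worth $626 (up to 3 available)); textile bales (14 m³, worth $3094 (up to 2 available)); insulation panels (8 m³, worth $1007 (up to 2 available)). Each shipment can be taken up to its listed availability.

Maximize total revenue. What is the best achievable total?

17888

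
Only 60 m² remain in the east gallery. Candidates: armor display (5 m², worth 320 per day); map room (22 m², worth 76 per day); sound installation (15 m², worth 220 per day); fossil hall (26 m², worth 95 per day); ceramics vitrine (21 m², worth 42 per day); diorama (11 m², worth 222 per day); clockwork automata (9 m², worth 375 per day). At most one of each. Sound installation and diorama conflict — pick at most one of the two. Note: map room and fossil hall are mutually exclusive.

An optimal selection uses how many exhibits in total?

4

Best achievable expected visitors is 1012.
armor display + fossil hall + diorama + clockwork automata hits 1012 at 51 m².
Every optimal selection uses 4 exhibits.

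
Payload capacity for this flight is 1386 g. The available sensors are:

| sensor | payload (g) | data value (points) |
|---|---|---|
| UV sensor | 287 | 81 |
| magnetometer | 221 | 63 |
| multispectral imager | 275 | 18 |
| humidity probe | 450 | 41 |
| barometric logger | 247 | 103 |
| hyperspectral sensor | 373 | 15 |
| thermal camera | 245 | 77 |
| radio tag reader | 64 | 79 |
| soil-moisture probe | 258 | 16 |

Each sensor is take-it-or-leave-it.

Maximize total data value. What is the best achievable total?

Taking UV sensor + magnetometer + multispectral imager + barometric logger + thermal camera + radio tag reader: 1339 g used, 421 in data value.
Nothing else within 1386 g beats 421.

421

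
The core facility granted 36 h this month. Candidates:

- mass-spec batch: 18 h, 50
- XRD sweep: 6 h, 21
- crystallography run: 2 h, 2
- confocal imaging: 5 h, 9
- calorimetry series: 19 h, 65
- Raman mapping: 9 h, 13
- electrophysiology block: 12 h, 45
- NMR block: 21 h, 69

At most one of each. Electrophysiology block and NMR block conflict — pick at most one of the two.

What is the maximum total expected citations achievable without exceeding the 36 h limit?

119

Ranking by ratio (expected citations/h): electrophysiology block 3.75, XRD sweep 3.50, calorimetry series 3.42.
Taking the top-ratio experiments first gives mass-spec batch + XRD sweep + electrophysiology block for 116 (36 h).
The 24 h tied up in mass-spec batch and XRD sweep is better spent on confocal imaging + calorimetry series — total rises to 119 (36 h).
Next best is mass-spec batch + XRD sweep + electrophysiology block at 116 (36 h) — short by 3.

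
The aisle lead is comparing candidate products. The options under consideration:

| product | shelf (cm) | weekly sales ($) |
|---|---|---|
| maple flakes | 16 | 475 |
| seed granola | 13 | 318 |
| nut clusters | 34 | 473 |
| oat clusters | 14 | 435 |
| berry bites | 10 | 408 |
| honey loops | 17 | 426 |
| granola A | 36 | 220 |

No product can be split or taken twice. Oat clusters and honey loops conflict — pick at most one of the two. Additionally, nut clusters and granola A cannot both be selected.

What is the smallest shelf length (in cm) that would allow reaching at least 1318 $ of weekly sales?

40

Minimise cm subject to total weekly sales ≥ 1318.
Taking maple flakes + oat clusters + berry bites gives 1318 (≥ 1318) for 40 cm.
Below 40 cm the best achievable stays under 1318.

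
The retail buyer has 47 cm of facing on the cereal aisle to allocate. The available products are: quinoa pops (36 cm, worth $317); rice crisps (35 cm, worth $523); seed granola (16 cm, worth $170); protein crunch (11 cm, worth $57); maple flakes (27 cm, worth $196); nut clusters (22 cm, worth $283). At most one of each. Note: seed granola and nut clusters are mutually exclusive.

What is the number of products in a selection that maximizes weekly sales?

2

The maximum weekly sales within 47 cm is 580.
One optimal bundle: rice crisps + protein crunch (46 cm).
Any selection reaching 580 contains exactly 2 products.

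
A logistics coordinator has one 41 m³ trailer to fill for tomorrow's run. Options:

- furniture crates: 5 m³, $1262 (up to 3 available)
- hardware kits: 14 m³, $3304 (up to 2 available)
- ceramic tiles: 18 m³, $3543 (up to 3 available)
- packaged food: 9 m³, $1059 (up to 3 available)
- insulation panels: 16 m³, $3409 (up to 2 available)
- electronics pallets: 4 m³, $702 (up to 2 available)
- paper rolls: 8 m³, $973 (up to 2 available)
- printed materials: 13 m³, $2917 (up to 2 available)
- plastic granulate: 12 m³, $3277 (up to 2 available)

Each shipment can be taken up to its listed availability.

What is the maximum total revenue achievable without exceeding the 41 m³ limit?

10367

Density check — plastic granulate 273.08, furniture crates 252.40, hardware kits 236.00 are the best per m³.
Filling by ratio: 3×furniture crates + 2×plastic granulate for 10340, with 2 m³ left unused.
Dropping plastic granulate frees 12 m³; slotting in hardware kits (14 m³) lifts the total to 10367 at 41 m³.
That's the maximum — no swap from here does better than 10367.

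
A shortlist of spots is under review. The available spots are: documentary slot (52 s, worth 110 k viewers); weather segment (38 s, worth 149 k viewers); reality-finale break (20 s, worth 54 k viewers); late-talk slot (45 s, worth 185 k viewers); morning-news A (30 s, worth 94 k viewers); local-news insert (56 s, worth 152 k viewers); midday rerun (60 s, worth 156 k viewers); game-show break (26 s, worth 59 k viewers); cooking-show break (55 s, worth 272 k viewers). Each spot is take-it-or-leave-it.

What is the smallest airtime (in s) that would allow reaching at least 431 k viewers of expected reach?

100

Look for the lowest-airtime combination reaching 431.
late-talk slot + cooking-show break reaches 457 using 100 s.
Any bundle with less than 100 s falls short of 431.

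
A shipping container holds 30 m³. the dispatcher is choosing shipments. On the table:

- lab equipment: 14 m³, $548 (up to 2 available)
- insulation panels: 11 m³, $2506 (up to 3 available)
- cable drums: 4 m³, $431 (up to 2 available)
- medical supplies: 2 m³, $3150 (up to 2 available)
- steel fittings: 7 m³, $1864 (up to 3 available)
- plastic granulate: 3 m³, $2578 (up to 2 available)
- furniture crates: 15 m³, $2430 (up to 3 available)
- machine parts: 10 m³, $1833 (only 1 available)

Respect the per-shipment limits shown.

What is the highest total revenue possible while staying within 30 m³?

15826

Filling by ratio: cable drums + 2×medical supplies + 2×steel fittings + 2×plastic granulate for 15615, with 2 m³ left unused.
The 11 m³ tied up in cable drums and steel fittings is better spent on insulation panels — total rises to 15826 (28 m³).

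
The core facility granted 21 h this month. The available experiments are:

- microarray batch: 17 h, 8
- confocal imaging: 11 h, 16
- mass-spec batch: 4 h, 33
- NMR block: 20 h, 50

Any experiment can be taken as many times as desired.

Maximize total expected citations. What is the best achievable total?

5×mass-spec batch uses 20 of the 21 h and totals 165.

165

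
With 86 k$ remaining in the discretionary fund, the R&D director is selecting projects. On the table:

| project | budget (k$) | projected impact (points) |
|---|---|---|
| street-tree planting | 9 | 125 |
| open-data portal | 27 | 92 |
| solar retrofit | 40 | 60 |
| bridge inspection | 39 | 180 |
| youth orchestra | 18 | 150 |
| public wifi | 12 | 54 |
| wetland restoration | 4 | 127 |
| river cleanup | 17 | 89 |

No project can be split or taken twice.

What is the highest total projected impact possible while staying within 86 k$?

636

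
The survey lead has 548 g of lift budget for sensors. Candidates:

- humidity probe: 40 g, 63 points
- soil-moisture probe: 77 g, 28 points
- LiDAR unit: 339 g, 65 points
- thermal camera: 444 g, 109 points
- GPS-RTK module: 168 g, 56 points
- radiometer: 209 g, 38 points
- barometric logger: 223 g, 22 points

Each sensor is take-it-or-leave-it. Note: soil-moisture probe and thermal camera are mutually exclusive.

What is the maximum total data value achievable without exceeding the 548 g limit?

185

Best packing: humidity probe + soil-moisture probe + GPS-RTK module + radiometer — 494 g, 185 total.
The closest alternative, humidity probe + LiDAR unit + GPS-RTK module, reaches only 184.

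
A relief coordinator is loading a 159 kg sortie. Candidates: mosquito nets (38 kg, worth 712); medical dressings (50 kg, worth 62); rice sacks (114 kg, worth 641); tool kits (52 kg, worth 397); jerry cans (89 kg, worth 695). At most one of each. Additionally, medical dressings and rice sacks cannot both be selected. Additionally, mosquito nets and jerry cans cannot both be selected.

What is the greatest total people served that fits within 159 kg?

1353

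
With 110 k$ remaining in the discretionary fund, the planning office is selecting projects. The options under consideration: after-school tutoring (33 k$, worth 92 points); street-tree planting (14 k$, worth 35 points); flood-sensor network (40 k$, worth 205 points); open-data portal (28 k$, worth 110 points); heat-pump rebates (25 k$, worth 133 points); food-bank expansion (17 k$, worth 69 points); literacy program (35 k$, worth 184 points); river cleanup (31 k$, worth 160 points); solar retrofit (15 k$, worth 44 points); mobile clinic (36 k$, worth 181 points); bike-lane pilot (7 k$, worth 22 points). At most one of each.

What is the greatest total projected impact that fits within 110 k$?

549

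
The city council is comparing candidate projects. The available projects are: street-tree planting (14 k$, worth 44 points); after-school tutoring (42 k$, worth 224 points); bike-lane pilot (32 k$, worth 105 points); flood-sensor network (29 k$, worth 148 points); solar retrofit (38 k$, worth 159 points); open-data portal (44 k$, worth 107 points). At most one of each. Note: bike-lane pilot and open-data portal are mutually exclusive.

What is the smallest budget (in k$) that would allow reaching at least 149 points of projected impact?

Look for the lowest-budget combination reaching 149.
Taking solar retrofit gives 159 (≥ 149) for 38 k$.
Below 38 k$ the best achievable stays under 149.

38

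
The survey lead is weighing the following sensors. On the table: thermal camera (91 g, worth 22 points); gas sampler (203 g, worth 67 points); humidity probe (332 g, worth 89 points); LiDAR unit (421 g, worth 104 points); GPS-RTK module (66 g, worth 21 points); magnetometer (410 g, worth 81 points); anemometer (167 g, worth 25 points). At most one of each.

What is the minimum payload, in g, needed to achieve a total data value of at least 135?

527

Need the lightest bundle worth ≥ 135.
thermal camera + gas sampler + GPS-RTK module + anemometer: 135 data value at 527 g.
Any bundle with less than 527 g falls short of 135.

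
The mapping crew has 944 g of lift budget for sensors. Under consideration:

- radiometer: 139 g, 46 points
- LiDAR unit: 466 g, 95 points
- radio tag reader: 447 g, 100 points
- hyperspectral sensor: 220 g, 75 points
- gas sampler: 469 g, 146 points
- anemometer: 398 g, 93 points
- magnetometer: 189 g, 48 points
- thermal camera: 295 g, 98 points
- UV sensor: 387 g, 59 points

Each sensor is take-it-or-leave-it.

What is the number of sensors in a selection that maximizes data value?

3

Optimal total is 290.
One optimal bundle: radiometer + gas sampler + thermal camera (903 g).
Any selection reaching 290 contains exactly 3 sensors.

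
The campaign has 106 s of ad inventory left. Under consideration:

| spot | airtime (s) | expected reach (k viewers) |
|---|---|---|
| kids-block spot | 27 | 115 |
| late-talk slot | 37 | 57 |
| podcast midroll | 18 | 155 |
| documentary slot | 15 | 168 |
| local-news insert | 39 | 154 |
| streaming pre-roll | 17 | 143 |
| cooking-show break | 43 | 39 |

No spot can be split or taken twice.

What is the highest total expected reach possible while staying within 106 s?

Density check — documentary slot 11.20, podcast midroll 8.61, streaming pre-roll 8.41 are the best per s.
Greedy by ratio would take kids-block spot + podcast midroll + documentary slot + streaming pre-roll: 77 s used, total 581.
Dropping kids-block spot frees 27 s; slotting in local-news insert (39 s) lifts the total to 620 at 89 s.
The closest alternative, kids-block spot + podcast midroll + documentary slot + local-news insert, reaches only 592.

620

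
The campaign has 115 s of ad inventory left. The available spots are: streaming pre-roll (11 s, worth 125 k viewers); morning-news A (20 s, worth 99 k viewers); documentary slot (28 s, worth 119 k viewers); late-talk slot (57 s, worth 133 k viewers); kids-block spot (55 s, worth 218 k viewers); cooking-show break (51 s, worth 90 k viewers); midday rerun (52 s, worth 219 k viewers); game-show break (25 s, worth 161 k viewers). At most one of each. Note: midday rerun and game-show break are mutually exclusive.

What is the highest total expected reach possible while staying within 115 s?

603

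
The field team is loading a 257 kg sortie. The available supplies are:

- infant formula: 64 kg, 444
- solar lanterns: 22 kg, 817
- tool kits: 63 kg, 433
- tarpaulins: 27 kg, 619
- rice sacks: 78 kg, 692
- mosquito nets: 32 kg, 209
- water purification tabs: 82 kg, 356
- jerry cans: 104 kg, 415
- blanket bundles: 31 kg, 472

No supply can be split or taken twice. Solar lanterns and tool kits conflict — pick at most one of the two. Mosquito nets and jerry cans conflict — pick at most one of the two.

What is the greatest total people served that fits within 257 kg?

The ratio ordering already packs tightly: infant formula + solar lanterns + tarpaulins + rice sacks + mosquito nets + blanket bundles, 254 kg, 3253.
Every other selection either busts 257 kg or breaks a pairing rule or fails to beat 3253.

3253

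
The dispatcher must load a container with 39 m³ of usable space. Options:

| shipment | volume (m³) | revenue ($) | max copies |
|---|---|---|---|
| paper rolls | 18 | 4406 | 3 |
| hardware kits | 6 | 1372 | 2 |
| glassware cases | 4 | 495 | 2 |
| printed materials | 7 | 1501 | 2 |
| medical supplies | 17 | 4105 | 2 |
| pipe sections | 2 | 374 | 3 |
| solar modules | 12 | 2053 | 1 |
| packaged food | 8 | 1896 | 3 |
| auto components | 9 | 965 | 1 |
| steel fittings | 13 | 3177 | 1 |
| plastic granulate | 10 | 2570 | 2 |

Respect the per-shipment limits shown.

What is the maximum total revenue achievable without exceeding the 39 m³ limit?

9689

Taking the top-ratio shipments first gives paper rolls + 2×plastic granulate for 9546 (38 m³).
Dropping paper rolls frees 18 m³; slotting in hardware kits + steel fittings (19 m³) lifts the total to 9689 at 39 m³.
No other feasible combination exceeds 9689.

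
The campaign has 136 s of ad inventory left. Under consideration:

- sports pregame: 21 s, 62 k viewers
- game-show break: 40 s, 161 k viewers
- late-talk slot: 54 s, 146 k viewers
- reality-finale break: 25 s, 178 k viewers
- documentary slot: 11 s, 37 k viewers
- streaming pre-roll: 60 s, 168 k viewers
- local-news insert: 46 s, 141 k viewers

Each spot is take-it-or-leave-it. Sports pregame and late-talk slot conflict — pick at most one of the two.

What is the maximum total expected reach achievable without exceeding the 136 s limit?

544

Density check — reality-finale break 7.12, game-show break 4.03, documentary slot 3.36 are the best per s.
A density-first pass picks game-show break + reality-finale break + documentary slot + local-news insert — 517 at 122 s.
Dropping local-news insert frees 46 s; slotting in streaming pre-roll (60 s) lifts the total to 544 at 136 s.
That's the maximum — no feasible swap from here does better than 544.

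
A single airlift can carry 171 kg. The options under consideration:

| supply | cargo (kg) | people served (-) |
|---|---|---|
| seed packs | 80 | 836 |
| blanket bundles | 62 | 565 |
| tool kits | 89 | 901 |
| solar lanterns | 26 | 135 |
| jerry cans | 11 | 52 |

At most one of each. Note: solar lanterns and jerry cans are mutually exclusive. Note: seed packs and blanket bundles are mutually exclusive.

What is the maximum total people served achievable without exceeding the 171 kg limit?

1737

The ratio ordering already packs tightly: seed packs + tool kits, 169 kg, 1737.
The spare 2 kg is too small for any remaining supply, and no feasible exchange beats 1737.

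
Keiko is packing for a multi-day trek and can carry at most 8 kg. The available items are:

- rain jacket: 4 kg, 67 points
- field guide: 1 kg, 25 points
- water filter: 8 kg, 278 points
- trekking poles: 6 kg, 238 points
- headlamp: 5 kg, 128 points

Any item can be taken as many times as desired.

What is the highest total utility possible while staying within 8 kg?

The ratio ordering already packs tightly: 2×field guide + trekking poles, 8 kg, 288.
Nothing else within 8 kg beats 288.

288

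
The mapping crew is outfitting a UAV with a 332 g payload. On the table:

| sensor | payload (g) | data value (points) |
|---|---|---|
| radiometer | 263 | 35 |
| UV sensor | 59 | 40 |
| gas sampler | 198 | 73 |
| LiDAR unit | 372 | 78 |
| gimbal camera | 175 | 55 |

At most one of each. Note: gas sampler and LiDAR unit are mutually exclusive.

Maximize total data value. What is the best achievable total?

Density check — UV sensor 0.68, gas sampler 0.37, gimbal camera 0.31 are the best per g.
The ratio ordering already packs tightly: UV sensor + gas sampler, 257 g, 113.
Every other selection either busts 332 g or breaks a pairing rule or fails to beat 113.

113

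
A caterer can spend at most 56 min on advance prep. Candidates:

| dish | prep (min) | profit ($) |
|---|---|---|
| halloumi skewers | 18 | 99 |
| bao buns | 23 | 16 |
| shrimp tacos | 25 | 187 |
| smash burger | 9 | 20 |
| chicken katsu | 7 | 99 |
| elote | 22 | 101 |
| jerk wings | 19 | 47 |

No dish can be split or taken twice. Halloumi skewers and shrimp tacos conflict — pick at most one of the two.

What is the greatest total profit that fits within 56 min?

387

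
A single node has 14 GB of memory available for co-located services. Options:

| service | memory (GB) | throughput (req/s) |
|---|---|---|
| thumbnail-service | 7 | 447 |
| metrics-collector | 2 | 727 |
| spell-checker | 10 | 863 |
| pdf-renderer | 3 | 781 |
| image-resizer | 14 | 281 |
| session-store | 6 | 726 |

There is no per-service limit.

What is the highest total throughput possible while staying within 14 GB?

Best packing: 7×metrics-collector — 14 GB, 5089 total.

5089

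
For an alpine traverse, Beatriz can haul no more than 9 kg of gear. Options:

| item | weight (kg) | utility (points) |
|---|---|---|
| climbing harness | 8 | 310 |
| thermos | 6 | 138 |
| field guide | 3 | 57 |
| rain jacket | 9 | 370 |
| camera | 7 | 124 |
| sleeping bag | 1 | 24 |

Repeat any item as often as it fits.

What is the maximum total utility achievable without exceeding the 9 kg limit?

The ratio ordering already packs tightly: rain jacket, 9 kg, 370.

370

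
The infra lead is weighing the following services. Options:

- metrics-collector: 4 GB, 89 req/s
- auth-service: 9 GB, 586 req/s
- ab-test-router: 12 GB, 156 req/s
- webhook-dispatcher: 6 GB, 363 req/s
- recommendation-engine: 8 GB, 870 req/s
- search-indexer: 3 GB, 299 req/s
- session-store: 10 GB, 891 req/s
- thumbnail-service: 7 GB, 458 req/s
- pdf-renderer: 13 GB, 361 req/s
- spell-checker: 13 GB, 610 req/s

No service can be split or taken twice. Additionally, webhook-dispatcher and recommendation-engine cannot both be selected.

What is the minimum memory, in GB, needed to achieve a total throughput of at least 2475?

28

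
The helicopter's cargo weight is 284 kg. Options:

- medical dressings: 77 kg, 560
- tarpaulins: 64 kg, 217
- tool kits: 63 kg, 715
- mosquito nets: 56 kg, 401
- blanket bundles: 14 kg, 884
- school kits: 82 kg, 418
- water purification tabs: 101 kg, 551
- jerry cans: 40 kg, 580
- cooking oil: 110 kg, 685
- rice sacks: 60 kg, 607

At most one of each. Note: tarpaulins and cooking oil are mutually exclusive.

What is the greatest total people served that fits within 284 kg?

3346

Medical dressings + tool kits + blanket bundles + jerry cans + rice sacks uses 254 of the 284 kg and totals 3346.
Nothing else feasible within 284 kg beats 3346.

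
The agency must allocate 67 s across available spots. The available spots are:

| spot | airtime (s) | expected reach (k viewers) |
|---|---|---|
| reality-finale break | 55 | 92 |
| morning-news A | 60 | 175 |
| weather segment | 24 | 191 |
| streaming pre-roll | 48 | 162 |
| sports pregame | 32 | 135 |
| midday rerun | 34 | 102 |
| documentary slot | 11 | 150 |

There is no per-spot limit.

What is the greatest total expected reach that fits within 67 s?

900

Density check — documentary slot 13.64, weather segment 7.96, sports pregame 4.22 are the best per s.
The ratio ordering already packs tightly: 6×documentary slot, 66 s, 900.
Every other selection either busts 67 s or fails to beat 900.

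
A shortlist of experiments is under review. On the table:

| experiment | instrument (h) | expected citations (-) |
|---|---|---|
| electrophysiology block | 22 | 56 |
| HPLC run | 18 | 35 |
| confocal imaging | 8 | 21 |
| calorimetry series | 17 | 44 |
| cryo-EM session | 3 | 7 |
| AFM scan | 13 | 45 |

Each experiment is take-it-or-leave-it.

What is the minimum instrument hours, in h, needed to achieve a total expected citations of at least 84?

Minimise h subject to total expected citations ≥ 84.
calorimetry series + AFM scan reaches 89 using 30 h.
Below 30 h the best achievable stays under 84.

30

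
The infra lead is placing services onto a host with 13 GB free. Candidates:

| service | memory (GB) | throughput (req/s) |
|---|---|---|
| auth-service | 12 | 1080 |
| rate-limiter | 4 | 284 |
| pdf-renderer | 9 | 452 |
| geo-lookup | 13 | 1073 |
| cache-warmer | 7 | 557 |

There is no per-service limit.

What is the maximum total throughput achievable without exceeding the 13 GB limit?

1080

Auth-service uses 12 of the 13 GB and totals 1080.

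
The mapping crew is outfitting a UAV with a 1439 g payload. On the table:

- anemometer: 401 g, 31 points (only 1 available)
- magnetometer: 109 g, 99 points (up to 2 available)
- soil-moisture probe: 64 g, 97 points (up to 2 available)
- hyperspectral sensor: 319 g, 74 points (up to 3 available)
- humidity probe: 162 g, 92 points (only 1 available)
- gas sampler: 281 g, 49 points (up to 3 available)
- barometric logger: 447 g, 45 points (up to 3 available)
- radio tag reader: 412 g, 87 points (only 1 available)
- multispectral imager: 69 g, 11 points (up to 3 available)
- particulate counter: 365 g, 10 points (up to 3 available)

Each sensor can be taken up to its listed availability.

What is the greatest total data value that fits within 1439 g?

Best packing: 2×magnetometer + 2×soil-moisture probe + 2×hyperspectral sensor + humidity probe + gas sampler — 1427 g, 681 total.
No other feasible combination exceeds 681.

681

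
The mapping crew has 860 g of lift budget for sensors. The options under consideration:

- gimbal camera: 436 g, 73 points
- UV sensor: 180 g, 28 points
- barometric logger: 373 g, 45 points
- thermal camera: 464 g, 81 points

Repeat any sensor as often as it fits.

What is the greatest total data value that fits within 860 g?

137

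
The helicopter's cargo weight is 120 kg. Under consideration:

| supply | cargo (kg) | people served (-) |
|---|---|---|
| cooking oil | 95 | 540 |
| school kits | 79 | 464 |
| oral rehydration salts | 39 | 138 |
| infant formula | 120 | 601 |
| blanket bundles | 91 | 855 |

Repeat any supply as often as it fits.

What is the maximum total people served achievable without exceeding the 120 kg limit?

855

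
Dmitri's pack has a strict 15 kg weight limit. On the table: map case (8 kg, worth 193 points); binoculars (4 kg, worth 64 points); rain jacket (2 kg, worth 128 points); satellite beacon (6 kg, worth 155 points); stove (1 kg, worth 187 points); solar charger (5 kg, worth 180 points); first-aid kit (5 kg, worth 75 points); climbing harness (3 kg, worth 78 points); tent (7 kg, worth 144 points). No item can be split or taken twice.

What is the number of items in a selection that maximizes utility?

4

Optimal total is 650.
rain jacket + satellite beacon + stove + solar charger hits 650 at 14 kg.
All optima have 4 items.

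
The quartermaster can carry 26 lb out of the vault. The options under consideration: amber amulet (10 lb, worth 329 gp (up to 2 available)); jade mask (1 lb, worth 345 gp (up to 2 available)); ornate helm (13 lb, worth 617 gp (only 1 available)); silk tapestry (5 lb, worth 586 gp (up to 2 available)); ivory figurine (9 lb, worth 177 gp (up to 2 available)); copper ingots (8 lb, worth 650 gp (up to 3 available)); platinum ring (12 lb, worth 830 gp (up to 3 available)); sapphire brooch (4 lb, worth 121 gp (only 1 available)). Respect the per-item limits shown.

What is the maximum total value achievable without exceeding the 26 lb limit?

2692

Density check — jade mask 345.00, silk tapestry 117.20, copper ingots 81.25, platinum ring 69.17 are the best per lb.
Taking the top-ratio items first gives 2×jade mask + 2×silk tapestry + copper ingots + sapphire brooch for 2633 (24 lb).
The 12 lb tied up in copper ingots and sapphire brooch is better spent on platinum ring — total rises to 2692 (24 lb).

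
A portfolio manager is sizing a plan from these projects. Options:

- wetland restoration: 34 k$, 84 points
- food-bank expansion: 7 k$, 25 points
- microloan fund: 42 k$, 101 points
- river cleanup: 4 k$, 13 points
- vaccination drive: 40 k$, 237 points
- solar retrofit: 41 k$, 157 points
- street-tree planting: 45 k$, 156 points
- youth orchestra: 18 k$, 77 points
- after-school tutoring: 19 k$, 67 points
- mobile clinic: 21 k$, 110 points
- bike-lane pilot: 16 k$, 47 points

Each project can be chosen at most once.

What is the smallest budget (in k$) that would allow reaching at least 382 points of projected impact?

72

Look for the lowest-budget combination reaching 382.
food-bank expansion + river cleanup + vaccination drive + mobile clinic reaches 385 using 72 k$.
Any bundle with less than 72 k$ falls short of 382.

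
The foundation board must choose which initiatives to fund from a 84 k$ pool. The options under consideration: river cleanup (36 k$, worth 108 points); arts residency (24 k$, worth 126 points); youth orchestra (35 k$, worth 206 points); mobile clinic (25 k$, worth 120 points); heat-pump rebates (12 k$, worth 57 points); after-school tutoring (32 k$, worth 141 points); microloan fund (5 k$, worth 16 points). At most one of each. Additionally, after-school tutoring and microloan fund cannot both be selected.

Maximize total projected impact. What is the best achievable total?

Arts residency + youth orchestra + mobile clinic uses 84 of the 84 k$ and totals 452.
The closest alternative, arts residency + youth orchestra + heat-pump rebates + microloan fund, reaches only 405.

452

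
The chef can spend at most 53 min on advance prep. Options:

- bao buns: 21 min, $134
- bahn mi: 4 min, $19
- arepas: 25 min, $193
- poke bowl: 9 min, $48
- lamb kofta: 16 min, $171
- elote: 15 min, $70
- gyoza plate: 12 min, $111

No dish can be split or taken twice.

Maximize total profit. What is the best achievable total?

Ranking by ratio (profit/min): lamb kofta 10.69, gyoza plate 9.25, arepas 7.72, bao buns 6.38.
Arepas + lamb kofta + gyoza plate uses 53 of the 53 min and totals 475.

475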